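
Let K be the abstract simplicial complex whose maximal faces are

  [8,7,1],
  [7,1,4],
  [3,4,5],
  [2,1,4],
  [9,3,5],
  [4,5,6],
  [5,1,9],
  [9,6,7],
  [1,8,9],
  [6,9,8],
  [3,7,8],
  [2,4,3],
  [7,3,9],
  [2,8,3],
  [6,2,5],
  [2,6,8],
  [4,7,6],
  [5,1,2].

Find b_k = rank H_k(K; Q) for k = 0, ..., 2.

b_0 = 1, b_1 = 1, b_2 = 0.

Order the vertices as 1 < 2 < 3 < 4 < 5 < 6 < 7 < 8 < 9. Listing each simplex with vertices in this order, K has dimension 2 with simplices:

  0-simplices (9): [1], [2], [3], [4], [5], [6], [7], [8], [9]
  1-simplices (27): (27 of them)
  2-simplices (18): [1,2,4], [1,2,5], [1,4,7], [1,5,9], [1,7,8], [1,8,9], [2,3,4], [2,3,8], [2,5,6], [2,6,8], [3,4,5], [3,5,9], [3,7,8], [3,7,9], [4,5,6], [4,6,7], [6,7,9], [6,8,9]

giving chain groups C_0 ≅ Z^9, C_1 ≅ Z^27, C_2 ≅ Z^18.

The boundary map ∂_1: C_1 → C_0 is given by ∂[p,q] = [q] − [p]. For instance
  ∂[6,8] = [8] − [6].
The 9×27 boundary matrix has rank 8 and Smith normal form diag(1,1,1,1,1,1,1,1).

Boundary ∂_2: C_2 → C_1 maps a triangle to the signed sum of its edges. For instance
  ∂[2,3,4] = [3,4] − [2,4] + [2,3],
  ∂[1,5,9] = [5,9] − [1,9] + [1,5].
The 27×18 boundary matrix has rank 18 and Smith normal form diag(1,1,1,1,1,1,1,1,1,1,1,1,1,1,1,1,1,2).

Computing H_k = (kernel of ∂_k) / (image of ∂_{k+1}):

  H_0: rank C_0 − rank ∂_1 = 9 − 8 = 1, and the invariant factors of ∂_1 are all 1, so H_0 ≅ Z.
  H_1: rank ker ∂_1 − rank ∂_2 = (27 − 8) − 18 = 1, and ∂_2 has invariant factor 2 > 1, so H_1 ≅ Z ⊕ Z/2Z.
  H_2: rank ker ∂_2 − rank ∂_3 = (18 − 18) − 0 = 0, and there is no ∂_3, so H_2 ≅ 0.

Hence the Betti numbers are b_0 = 1, b_1 = 1, b_2 = 0.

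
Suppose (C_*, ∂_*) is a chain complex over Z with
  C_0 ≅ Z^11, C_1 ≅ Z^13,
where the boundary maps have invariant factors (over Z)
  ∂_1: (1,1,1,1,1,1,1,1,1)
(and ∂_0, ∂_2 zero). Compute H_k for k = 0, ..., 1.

H_0 ≅ Z^2,  H_1 ≅ Z^4.

H_0: b_0 = 11 − 0 − 9 = 2; torsion from ∂_1 factors > 1: none. So H_0 ≅ Z^2.
H_1: b_1 = 13 − 9 − 0 = 4; torsion from ∂_2 factors > 1: none. So H_1 ≅ Z^4.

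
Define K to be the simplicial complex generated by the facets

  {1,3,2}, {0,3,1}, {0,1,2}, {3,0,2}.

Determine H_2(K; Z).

H_2 ≅ Z.

Fix the vertex order 0 < 1 < 2 < 3 and write every simplex with vertices in increasing order. Then dim K = 2 and the simplices of K are:

  0-simplices (4): [0], [1], [2], [3]
  1-simplices (6): [0,1], [0,2], [0,3], [1,2], [1,3], [2,3]
  2-simplices (4): [0,1,2], [0,1,3], [0,2,3], [1,2,3]

giving chain groups C_0 ≅ Z^4, C_1 ≅ Z^6, C_2 ≅ Z^4.

Boundary ∂_1: C_1 → C_0 is given by ∂[p,q] = [q] − [p].
As a 4×6 matrix over Z this has rank 3, with invariant factors (1,1,1).

∂_2: C_2 → C_1 maps a triangle to the signed sum of its edges. For instance
  ∂[1,2,3] = [2,3] − [1,3] + [1,2],
  ∂[0,2,3] = [2,3] − [0,3] + [0,2].
The resulting 6×4 matrix has rank 3, and its Smith normal form has invariant factors (1,1,1).

From H_k ≅ ker(∂_k) / im(∂_{k+1}) we obtain:

  H_2: rank ker ∂_2 − rank ∂_3 = (4 − 3) − 0 = 1, and there is no ∂_3, so H_2 = Z.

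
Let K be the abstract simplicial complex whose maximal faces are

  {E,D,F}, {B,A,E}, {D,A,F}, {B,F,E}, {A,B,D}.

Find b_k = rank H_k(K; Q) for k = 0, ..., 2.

b_0 = 1, b_1 = 1, b_2 = 0.

K has 5 vertices, 10 edges, 5 triangles.
rank ∂_0 = 0, rank ∂_1 = 4 ⇒ b_0 = 5 − 0 − 4 = 1; all invariant factors of ∂_1 are 1 so no torsion. So H_0 = Z.
rank ∂_1 = 4, rank ∂_2 = 5 ⇒ b_1 = 10 − 4 − 5 = 1; all invariant factors of ∂_2 are 1 so no torsion. So H_1 = Z.
rank ∂_2 = 5, rank ∂_3 = 0 ⇒ b_2 = 5 − 5 − 0 = 0. So H_2 = 0.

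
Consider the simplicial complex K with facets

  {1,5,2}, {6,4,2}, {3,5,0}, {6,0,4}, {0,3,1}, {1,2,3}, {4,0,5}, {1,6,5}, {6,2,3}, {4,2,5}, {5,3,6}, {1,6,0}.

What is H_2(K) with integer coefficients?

Take the total order 0 < 1 < 2 < 3 < 4 < 5 < 6 on the vertex set. Then K (dimension 2) consists of the simplices:

  0-simplices (7): [0], [1], [2], [3], [4], [5], [6]
  1-simplices (18): [0,1], [0,3], [0,4], [0,5], [0,6], [1,2], [1,3], [1,5], [1,6], [2,3], [2,4], [2,5], [2,6], [3,5], [3,6], [4,5], [4,6], [5,6]
  2-simplices (12): [0,1,3], [0,1,6], [0,3,5], [0,4,5], [0,4,6], [1,2,3], [1,2,5], [1,5,6], [2,3,6], [2,4,5], [2,4,6], [3,5,6]

Hence C_0 ≅ Z^7, C_1 ≅ Z^18, C_2 ≅ Z^12.

Boundary ∂_1: C_1 → C_0 sends each edge [p,q] (with p < q) to q − p. For instance
  ∂[1,5] = [5] − [1].
As a 7×18 matrix over Z this has rank 6, with invariant factors (1,1,1,1,1,1).

The boundary map ∂_2: C_2 → C_1 acts by ∂[p,q,r] = [q,r] − [p,r] + [p,q]. For instance
  ∂[1,2,3] = [2,3] − [1,3] + [1,2],
  ∂[0,3,5] = [3,5] − [0,5] + [0,3].
The resulting 18×12 matrix has rank 12, and its Smith normal form has invariant factors (1,1,1,1,1,1,1,1,1,1,1,2).

From H_k ≅ ker(∂_k) / im(∂_{k+1}) we obtain:

  H_2: rank ker ∂_2 − rank ∂_3 = (12 − 12) − 0 = 0, and there is no ∂_3, so H_2 = 0.

H_2 ≅ 0.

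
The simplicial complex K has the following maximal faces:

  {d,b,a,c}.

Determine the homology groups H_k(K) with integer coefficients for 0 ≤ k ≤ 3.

H_0 = Z,  H_1 = 0,  H_2 = 0,  H_3 = 0.

Take the total order a < b < c < d on the vertex set. Then K (dimension 3) consists of the simplices:

  0-simplices (4): a, b, c, d
  1-simplices (6): ab, ac, ad, bc, bd, cd
  2-simplices (4): abc, abd, acd, bcd
  3-simplices (1): abcd

Hence C_0 ≅ Z^4, C_1 ≅ Z^6, C_2 ≅ Z^4, C_3 ≅ Z^1.

∂_1: C_1 → C_0 is given by ∂[p,q] = [q] − [p].
The 4×6 boundary matrix has rank 3 and Smith normal form diag(1,1,1).

Boundary ∂_2: C_2 → C_1 acts by ∂[p,q,r] = [q,r] − [p,r] + [p,q]. For instance
  ∂abc = bc − ac + ab,
  ∂acd = cd − ad + ac.
This gives a 6×4 integer matrix of rank 3; reducing to Smith normal form yields diagonal entries (1,1,1).

The boundary map ∂_3: C_3 → C_2 sends each 3-simplex σ to the alternating sum Σ_i (−1)^i (σ with its i-th vertex removed). For instance
  ∂abcd = bcd − acd + abd − abc.
As a 4×1 matrix over Z this has rank 1, with invariant factors (1).

Reading off H_k = ker ∂_k / im ∂_{k+1}:

  H_0: rank C_0 − rank ∂_1 = 4 − 3 = 1, and the invariant factors of ∂_1 are all 1, so H_0 = Z.
  H_1: rank ker ∂_1 − rank ∂_2 = (6 − 3) − 3 = 0, and the invariant factors of ∂_2 are all 1, so H_1 = 0.
  H_2: rank ker ∂_2 − rank ∂_3 = (4 − 3) − 1 = 0, and the invariant factors of ∂_3 are all 1, so H_2 = 0.
  H_3: rank ker ∂_3 − rank ∂_4 = (1 − 1) − 0 = 0, and there is no ∂_4, so H_3 = 0.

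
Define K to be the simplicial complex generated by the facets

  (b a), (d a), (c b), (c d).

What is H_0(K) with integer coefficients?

H_0 ≅ Z.

We work with the vertex ordering a < b < c < d. The simplices of K, each written with vertices in increasing order, are:

  0-simplices (4): a, b, c, d
  1-simplices (4): ab, ad, bc, cd

giving chain groups C_0 ≅ Z^4, C_1 ≅ Z^4.

The boundary map ∂_1: C_1 → C_0 is given by ∂[p,q] = [q] − [p]. For instance
  ∂ab = b − a.
As a 4×4 matrix over Z this has rank 3, with invariant factors (1,1,1).

Computing H_k = (kernel of ∂_k) / (image of ∂_{k+1}):

  H_0: rank C_0 − rank ∂_1 = 4 − 3 = 1, and the invariant factors of ∂_1 are all 1, so H_0 = Z.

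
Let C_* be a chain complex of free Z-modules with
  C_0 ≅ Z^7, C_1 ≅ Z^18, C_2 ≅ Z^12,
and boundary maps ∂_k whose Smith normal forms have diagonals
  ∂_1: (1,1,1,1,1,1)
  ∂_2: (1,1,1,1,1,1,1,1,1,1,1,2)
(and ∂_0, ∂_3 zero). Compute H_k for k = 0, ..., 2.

H_0: b_0 = 7 − 0 − 6 = 1; torsion from ∂_1 factors > 1: none. So H_0 ≅ Z.
H_1: b_1 = 18 − 6 − 12 = 0; torsion from ∂_2 factors > 1: [2]. So H_1 ≅ Z/2.
H_2: b_2 = 12 − 12 − 0 = 0; torsion from ∂_3 factors > 1: none. So H_2 ≅ 0.

H_0 ≅ Z,  H_1 ≅ Z/2,  H_2 = 0.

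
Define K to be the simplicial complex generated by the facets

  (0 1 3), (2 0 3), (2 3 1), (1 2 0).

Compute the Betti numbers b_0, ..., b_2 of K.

Take the total order 0 < 1 < 2 < 3 on the vertex set. Then K (dimension 2) consists of the simplices:

  0-simplices (4): [0], [1], [2], [3]
  1-simplices (6): [0,1], [0,2], [0,3], [1,2], [1,3], [2,3]
  2-simplices (4): [0,1,2], [0,1,3], [0,2,3], [1,2,3]

so the chain groups are C_0 ≅ Z^4, C_1 ≅ Z^6, C_2 ≅ Z^4.

The boundary map ∂_1: C_1 → C_0 sends each edge [p,q] (with p < q) to q − p.
The 4×6 boundary matrix has rank 3 and Smith normal form diag(1,1,1).

The boundary map ∂_2: C_2 → C_1 acts by ∂[p,q,r] = [q,r] − [p,r] + [p,q]. For instance
  ∂[0,2,3] = [2,3] − [0,3] + [0,2],
  ∂[0,1,3] = [1,3] − [0,3] + [0,1].
This gives a 6×4 integer matrix of rank 3; reducing to Smith normal form yields diagonal entries (1,1,1).

From H_k ≅ ker(∂_k) / im(∂_{k+1}) we obtain:

  H_0: rank C_0 − rank ∂_1 = 4 − 3 = 1, and the invariant factors of ∂_1 are all 1, so H_0 = Z.
  H_1: rank ker ∂_1 − rank ∂_2 = (6 − 3) − 3 = 0, and the invariant factors of ∂_2 are all 1, so H_1 = 0.
  H_2: rank ker ∂_2 − rank ∂_3 = (4 − 3) − 0 = 1, and there is no ∂_3, so H_2 = Z.

(K is a triangulation of the 2-sphere S^2.)

Hence the Betti numbers are b_0 = 1, b_1 = 0, b_2 = 1.

b_0 = 1, b_1 = 0, b_2 = 1.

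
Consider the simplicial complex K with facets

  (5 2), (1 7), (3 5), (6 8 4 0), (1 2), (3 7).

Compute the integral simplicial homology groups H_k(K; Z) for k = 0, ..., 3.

Take the total order 0 < 1 < 2 < 3 < 4 < 5 < 6 < 7 < 8 on the vertex set. Then K (dimension 3) consists of the simplices:

  0-simplices (9): [0], [1], [2], [3], [4], [5], [6], [7], [8]
  1-simplices (11): [0,4], [0,6], [0,8], [1,2], [1,7], [2,5], [3,5], [3,7], [4,6], [4,8], [6,8]
  2-simplices (4): [0,4,6], [0,4,8], [0,6,8], [4,6,8]
  3-simplices (1): [0,4,6,8]

so the chain groups are C_0 ≅ Z^9, C_1 ≅ Z^11, C_2 ≅ Z^4, C_3 ≅ Z^1.

The boundary map ∂_1: C_1 → C_0 sends each edge [p,q] (with p < q) to q − p.
The 9×11 boundary matrix has rank 7 and Smith normal form diag(1,1,1,1,1,1,1).

Boundary ∂_2: C_2 → C_1 maps a triangle to the signed sum of its edges. For instance
  ∂[0,6,8] = [6,8] − [0,8] + [0,6],
  ∂[0,4,8] = [4,8] − [0,8] + [0,4].
As a 11×4 matrix over Z this has rank 3, with invariant factors (1,1,1).

∂_3: C_3 → C_2 sends each 3-simplex σ to the alternating sum Σ_i (−1)^i (σ with its i-th vertex removed). For instance
  ∂[0,4,6,8] = [4,6,8] − [0,6,8] + [0,4,8] − [0,4,6].
The resulting 4×1 matrix has rank 1, and its Smith normal form has invariant factors (1).

From H_k ≅ ker(∂_k) / im(∂_{k+1}) we obtain:

  H_0: rank C_0 − rank ∂_1 = 9 − 7 = 2, and the invariant factors of ∂_1 are all 1, so H_0 ≅ Z^2.
  H_1: rank ker ∂_1 − rank ∂_2 = (11 − 7) − 3 = 1, and the invariant factors of ∂_2 are all 1, so H_1 ≅ Z.
  H_2: rank ker ∂_2 − rank ∂_3 = (4 − 3) − 1 = 0, and the invariant factors of ∂_3 are all 1, so H_2 ≅ 0.
  H_3: rank ker ∂_3 − rank ∂_4 = (1 − 1) − 0 = 0, and there is no ∂_4, so H_3 ≅ 0.

H_0 = Z^2,  H_1 = Z,  H_2 = 0,  H_3 = 0.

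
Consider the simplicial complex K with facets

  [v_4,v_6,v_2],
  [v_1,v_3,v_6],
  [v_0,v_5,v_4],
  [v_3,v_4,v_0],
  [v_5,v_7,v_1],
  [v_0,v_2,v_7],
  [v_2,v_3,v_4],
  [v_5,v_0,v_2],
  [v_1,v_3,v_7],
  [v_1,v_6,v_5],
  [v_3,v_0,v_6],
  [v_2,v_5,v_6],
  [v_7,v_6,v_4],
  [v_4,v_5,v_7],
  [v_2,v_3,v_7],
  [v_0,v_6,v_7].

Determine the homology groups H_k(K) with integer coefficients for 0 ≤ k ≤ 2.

H_0 ≅ Z,  H_1 ≅ Z^2,  H_2 ≅ Z.

We work with the vertex ordering v_0 < v_1 < v_2 < v_3 < v_4 < v_5 < v_6 < v_7. The simplices of K, each written with vertices in increasing order, are:

  0-simplices (8): [v_0], [v_1], [v_2], [v_3], [v_4], [v_5], [v_6], [v_7]
  1-simplices (24): (24 of them)
  2-simplices (16): (16 of them)

giving chain groups C_0 ≅ Z^8, C_1 ≅ Z^24, C_2 ≅ Z^16.

∂_1: C_1 → C_0 is given by ∂[p,q] = [q] − [p]. For instance
  ∂[v_5,v_7] = [v_7] − [v_5].
The 8×24 boundary matrix has rank 7 and Smith normal form diag(1,1,1,1,1,1,1).

∂_2: C_2 → C_1 acts by ∂[p,q,r] = [q,r] − [p,r] + [p,q]. For instance
  ∂[v_2,v_4,v_6] = [v_4,v_6] − [v_2,v_6] + [v_2,v_4],
  ∂[v_0,v_2,v_5] = [v_2,v_5] − [v_0,v_5] + [v_0,v_2].
The resulting 24×16 matrix has rank 15, and its Smith normal form has invariant factors (1,1,1,1,1,1,1,1,1,1,1,1,1,1,1).

Now H_k = ker ∂_k / im ∂_{k+1}, so:

  H_0: rank C_0 − rank ∂_1 = 8 − 7 = 1, and the invariant factors of ∂_1 are all 1, so H_0 = Z.
  H_1: rank ker ∂_1 − rank ∂_2 = (24 − 7) − 15 = 2, and the invariant factors of ∂_2 are all 1, so H_1 = Z^2.
  H_2: rank ker ∂_2 − rank ∂_3 = (16 − 15) − 0 = 1, and there is no ∂_3, so H_2 = Z.

As a check, the Euler characteristic is 8 − 24 + 16 = 0, which agrees with 1 − 2 + 1 = 0.
(K is a triangulation of the torus T^2.)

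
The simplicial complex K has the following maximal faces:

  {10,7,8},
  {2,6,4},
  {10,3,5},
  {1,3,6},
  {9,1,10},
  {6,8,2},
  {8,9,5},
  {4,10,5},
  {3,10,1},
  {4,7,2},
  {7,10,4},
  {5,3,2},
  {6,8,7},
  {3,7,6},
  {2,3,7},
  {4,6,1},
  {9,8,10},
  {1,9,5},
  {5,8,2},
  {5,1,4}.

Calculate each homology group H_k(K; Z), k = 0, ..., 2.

We work with the vertex ordering 1 < 2 < 3 < 4 < 5 < 6 < 7 < 8 < 9 < 10. The simplices of K, each written with vertices in increasing order, are:

  0-simplices (10): [1], [2], [3], [4], [5], [6], [7], [8], [9], [10]
  1-simplices (30): (30 of them)
  2-simplices (20): (20 of them)

so the chain groups are C_0 ≅ Z^10, C_1 ≅ Z^30, C_2 ≅ Z^20.

Boundary ∂_1: C_1 → C_0 maps an edge to its endpoints' difference, ∂[p,q] = q − p. For instance
  ∂[1,4] = [4] − [1].
As a 10×30 matrix over Z this has rank 9, with invariant factors (1,1,1,1,1,1,1,1,1).

The boundary map ∂_2: C_2 → C_1 acts by ∂[p,q,r] = [q,r] − [p,r] + [p,q]. For instance
  ∂[1,5,9] = [5,9] − [1,9] + [1,5],
  ∂[2,5,8] = [5,8] − [2,8] + [2,5].
As a 30×20 matrix over Z this has rank 20, with invariant factors (1,1,1,1,1,1,1,1,1,1,1,1,1,1,1,1,1,1,1,2).

From H_k ≅ ker(∂_k) / im(∂_{k+1}) we obtain:

  H_0: rank C_0 − rank ∂_1 = 10 − 9 = 1, and the invariant factors of ∂_1 are all 1, so H_0 ≅ Z.
  H_1: rank ker ∂_1 − rank ∂_2 = (30 − 9) − 20 = 1, and ∂_2 has invariant factor 2 > 1, so H_1 ≅ Z ⊕ Z/2Z.
  H_2: rank ker ∂_2 − rank ∂_3 = (20 − 20) − 0 = 0, and there is no ∂_3, so H_2 ≅ 0.

H_0 = Z,  H_1 = Z ⊕ Z/2Z,  H_2 = 0.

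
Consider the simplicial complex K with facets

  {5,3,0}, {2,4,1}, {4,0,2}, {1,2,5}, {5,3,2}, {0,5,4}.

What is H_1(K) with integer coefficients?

Order the vertices as 0 < 1 < 2 < 3 < 4 < 5. Listing each simplex with vertices in this order, K has dimension 2 with simplices:

  0-simplices (6): [0], [1], [2], [3], [4], [5]
  1-simplices (12): [0,2], [0,3], [0,4], [0,5], [1,2], [1,4], [1,5], [2,3], [2,4], [2,5], [3,5], [4,5]
  2-simplices (6): [0,2,4], [0,3,5], [0,4,5], [1,2,4], [1,2,5], [2,3,5]

giving chain groups C_0 ≅ Z^6, C_1 ≅ Z^12, C_2 ≅ Z^6.

The boundary map ∂_1: C_1 → C_0 is given by ∂[p,q] = [q] − [p]. For instance
  ∂[1,2] = [2] − [1].
As a 6×12 matrix over Z this has rank 5, with invariant factors (1,1,1,1,1).

The boundary map ∂_2: C_2 → C_1 acts by ∂[p,q,r] = [q,r] − [p,r] + [p,q]. For instance
  ∂[1,2,4] = [2,4] − [1,4] + [1,2],
  ∂[1,2,5] = [2,5] − [1,5] + [1,2].
This gives a 12×6 integer matrix of rank 6; reducing to Smith normal form yields diagonal entries (1,1,1,1,1,1).

Computing H_k = (kernel of ∂_k) / (image of ∂_{k+1}):

  H_1: rank ker ∂_1 − rank ∂_2 = (12 − 5) − 6 = 1, and the invariant factors of ∂_2 are all 1, so H_1 = Z.

H_1 = Z.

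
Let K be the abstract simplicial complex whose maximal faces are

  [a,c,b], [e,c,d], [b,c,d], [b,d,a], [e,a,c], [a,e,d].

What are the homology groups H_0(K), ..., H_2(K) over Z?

H_0 ≅ Z,  H_1 = 0,  H_2 ≅ Z.

Take the total order a < b < c < d < e on the vertex set. Then K (dimension 2) consists of the simplices:

  0-simplices (5): a, b, c, d, e
  1-simplices (9): ab, ac, ad, ae, bc, bd, cd, ce, de
  2-simplices (6): abc, abd, ace, ade, bcd, cde

so the chain groups are C_0 ≅ Z^5, C_1 ≅ Z^9, C_2 ≅ Z^6.

Boundary ∂_1: C_1 → C_0 is given by ∂[p,q] = [q] − [p]. For instance
  ∂de = e − d.
The resulting 5×9 matrix has rank 4, and its Smith normal form has invariant factors (1,1,1,1).

The boundary map ∂_2: C_2 → C_1 acts by ∂[p,q,r] = [q,r] − [p,r] + [p,q]. For instance
  ∂cde = de − ce + cd,
  ∂ade = de − ae + ad.
The 9×6 boundary matrix has rank 5 and Smith normal form diag(1,1,1,1,1).

Reading off H_k = ker ∂_k / im ∂_{k+1}:

  H_0: rank C_0 − rank ∂_1 = 5 − 4 = 1, and the invariant factors of ∂_1 are all 1, so H_0 = Z.
  H_1: rank ker ∂_1 − rank ∂_2 = (9 − 4) − 5 = 0, and the invariant factors of ∂_2 are all 1, so H_1 = 0.
  H_2: rank ker ∂_2 − rank ∂_3 = (6 − 5) − 0 = 1, and there is no ∂_3, so H_2 = Z.

As a check, the Euler characteristic is 5 − 9 + 6 = 2, which agrees with 1 − 0 + 1 = 2.
(K is a triangulation of the 2-sphere S^2.)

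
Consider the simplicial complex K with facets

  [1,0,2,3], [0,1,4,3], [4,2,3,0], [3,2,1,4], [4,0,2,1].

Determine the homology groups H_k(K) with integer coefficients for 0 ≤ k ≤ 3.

H_0 = Z,  H_1 = 0,  H_2 = 0,  H_3 = Z.

K has 5 vertices, 10 edges, 10 triangles, 5 3-simplices.
rank ∂_0 = 0, rank ∂_1 = 4 ⇒ b_0 = 5 − 0 − 4 = 1; all invariant factors of ∂_1 are 1 so no torsion. So H_0 ≅ Z.
rank ∂_1 = 4, rank ∂_2 = 6 ⇒ b_1 = 10 − 4 − 6 = 0; all invariant factors of ∂_2 are 1 so no torsion. So H_1 ≅ 0.
rank ∂_2 = 6, rank ∂_3 = 4 ⇒ b_2 = 10 − 6 − 4 = 0; all invariant factors of ∂_3 are 1 so no torsion. So H_2 ≅ 0.
rank ∂_3 = 4, rank ∂_4 = 0 ⇒ b_3 = 5 − 4 − 0 = 1. So H_3 ≅ Z.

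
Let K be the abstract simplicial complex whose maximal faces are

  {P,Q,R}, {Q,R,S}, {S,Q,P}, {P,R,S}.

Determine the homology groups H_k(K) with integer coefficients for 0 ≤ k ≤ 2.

Take the total order P < Q < R < S on the vertex set. Then K (dimension 2) consists of the simplices:

  0-simplices (4): P, Q, R, S
  1-simplices (6): PQ, PR, PS, QR, QS, RS
  2-simplices (4): PQR, PQS, PRS, QRS

giving chain groups C_0 ≅ Z^4, C_1 ≅ Z^6, C_2 ≅ Z^4.

Boundary ∂_1: C_1 → C_0 maps an edge to its endpoints' difference, ∂[p,q] = q − p. For instance
  ∂PQ = Q − P.
This gives a 4×6 integer matrix of rank 3; reducing to Smith normal form yields diagonal entries (1,1,1).

The boundary map ∂_2: C_2 → C_1 acts by ∂[p,q,r] = [q,r] − [p,r] + [p,q]. For instance
  ∂PQS = QS − PS + PQ,
  ∂QRS = RS − QS + QR.
As a 6×4 matrix over Z this has rank 3, with invariant factors (1,1,1).

From H_k ≅ ker(∂_k) / im(∂_{k+1}) we obtain:

  H_0: rank C_0 − rank ∂_1 = 4 − 3 = 1, and the invariant factors of ∂_1 are all 1, so H_0 = Z.
  H_1: rank ker ∂_1 − rank ∂_2 = (6 − 3) − 3 = 0, and the invariant factors of ∂_2 are all 1, so H_1 = 0.
  H_2: rank ker ∂_2 − rank ∂_3 = (4 − 3) − 0 = 1, and there is no ∂_3, so H_2 = Z.

H_0 ≅ Z,  H_1 = 0,  H_2 ≅ Z.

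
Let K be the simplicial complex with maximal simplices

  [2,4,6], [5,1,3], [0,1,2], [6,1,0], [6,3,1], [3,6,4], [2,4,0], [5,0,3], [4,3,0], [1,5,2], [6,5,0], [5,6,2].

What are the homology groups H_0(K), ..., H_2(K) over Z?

Take the total order 0 < 1 < 2 < 3 < 4 < 5 < 6 on the vertex set. Then K (dimension 2) consists of the simplices:

  0-simplices (7): [0], [1], [2], [3], [4], [5], [6]
  1-simplices (18): [0,1], [0,2], [0,3], [0,4], [0,5], [0,6], [1,2], [1,3], [1,5], [1,6], [2,4], [2,5], [2,6], [3,4], [3,5], [3,6], [4,6], [5,6]
  2-simplices (12): [0,1,2], [0,1,6], [0,2,4], [0,3,4], [0,3,5], [0,5,6], [1,2,5], [1,3,5], [1,3,6], [2,4,6], [2,5,6], [3,4,6]

so the chain groups are C_0 ≅ Z^7, C_1 ≅ Z^18, C_2 ≅ Z^12.

Boundary ∂_1: C_1 → C_0 is given by ∂[p,q] = [q] − [p]. For instance
  ∂[0,2] = [2] − [0].
As a 7×18 matrix over Z this has rank 6, with invariant factors (1,1,1,1,1,1).

Boundary ∂_2: C_2 → C_1 sends each 2-simplex [p,q,r] to [q,r] − [p,r] + [p,q]. For instance
  ∂[0,1,2] = [1,2] − [0,2] + [0,1],
  ∂[2,5,6] = [5,6] − [2,6] + [2,5].
The 18×12 boundary matrix has rank 12 and Smith normal form diag(1,1,1,1,1,1,1,1,1,1,1,2).

Now H_k = ker ∂_k / im ∂_{k+1}, so:

  H_0: rank C_0 − rank ∂_1 = 7 − 6 = 1, and the invariant factors of ∂_1 are all 1, so H_0 ≅ Z.
  H_1: rank ker ∂_1 − rank ∂_2 = (18 − 6) − 12 = 0, and ∂_2 has invariant factor 2 > 1, so H_1 ≅ Z/2.
  H_2: rank ker ∂_2 − rank ∂_3 = (12 − 12) − 0 = 0, and there is no ∂_3, so H_2 ≅ 0.

H_0 = Z,  H_1 = Z/2,  H_2 = 0.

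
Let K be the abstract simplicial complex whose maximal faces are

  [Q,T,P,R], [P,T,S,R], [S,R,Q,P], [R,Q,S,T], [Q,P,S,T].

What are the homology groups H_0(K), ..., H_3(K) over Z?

Take the total order P < Q < R < S < T on the vertex set. Then K (dimension 3) consists of the simplices:

  0-simplices (5): P, Q, R, S, T
  1-simplices (10): PQ, PR, PS, PT, QR, QS, QT, RS, RT, ST
  2-simplices (10): PQR, PQS, PQT, PRS, PRT, PST, QRS, QRT, QST, RST
  3-simplices (5): PQRS, PQRT, PQST, PRST, QRST

giving chain groups C_0 ≅ Z^5, C_1 ≅ Z^10, C_2 ≅ Z^10, C_3 ≅ Z^5.

The boundary map ∂_1: C_1 → C_0 maps an edge to its endpoints' difference, ∂[p,q] = q − p. For instance
  ∂QS = S − Q.
The 5×10 boundary matrix has rank 4 and Smith normal form diag(1,1,1,1).

∂_2: C_2 → C_1 maps a triangle to the signed sum of its edges. For instance
  ∂PRT = RT − PT + PR,
  ∂PQT = QT − PT + PQ.
This gives a 10×10 integer matrix of rank 6; reducing to Smith normal form yields diagonal entries (1,1,1,1,1,1).

Boundary ∂_3: C_3 → C_2 sends each 3-simplex σ to the alternating sum Σ_i (−1)^i (σ with its i-th vertex removed). For instance
  ∂PQRT = QRT − PRT + PQT − PQR,
  ∂PRST = RST − PST + PRT − PRS.
The 10×5 boundary matrix has rank 4 and Smith normal form diag(1,1,1,1).

Computing H_k = (kernel of ∂_k) / (image of ∂_{k+1}):

  H_0: rank C_0 − rank ∂_1 = 5 − 4 = 1, and the invariant factors of ∂_1 are all 1, so H_0 = Z.
  H_1: rank ker ∂_1 − rank ∂_2 = (10 − 4) − 6 = 0, and the invariant factors of ∂_2 are all 1, so H_1 = 0.
  H_2: rank ker ∂_2 − rank ∂_3 = (10 − 6) − 4 = 0, and the invariant factors of ∂_3 are all 1, so H_2 = 0.
  H_3: rank ker ∂_3 − rank ∂_4 = (5 − 4) − 0 = 1, and there is no ∂_4, so H_3 = Z.

(K is a triangulation of the 3-sphere S^3.)

H_0 = Z,  H_1 = 0,  H_2 = 0,  H_3 = Z.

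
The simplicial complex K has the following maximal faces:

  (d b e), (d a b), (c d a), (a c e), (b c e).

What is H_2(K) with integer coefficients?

H_2 = 0.

We work with the vertex ordering a < b < c < d < e. The simplices of K, each written with vertices in increasing order, are:

  0-simplices (5): a, b, c, d, e
  1-simplices (10): ab, ac, ad, ae, bc, bd, be, cd, ce, de
  2-simplices (5): abd, acd, ace, bce, bde

so the chain groups are C_0 ≅ Z^5, C_1 ≅ Z^10, C_2 ≅ Z^5.

The boundary map ∂_1: C_1 → C_0 sends each edge [p,q] (with p < q) to q − p.
The resulting 5×10 matrix has rank 4, and its Smith normal form has invariant factors (1,1,1,1).

∂_2: C_2 → C_1 sends each 2-simplex [p,q,r] to [q,r] − [p,r] + [p,q]. For instance
  ∂abd = bd − ad + ab,
  ∂ace = ce − ae + ac.
The 10×5 boundary matrix has rank 5 and Smith normal form diag(1,1,1,1,1).

Computing H_k = (kernel of ∂_k) / (image of ∂_{k+1}):

  H_2: rank ker ∂_2 − rank ∂_3 = (5 − 5) − 0 = 0, and there is no ∂_3, so H_2 = 0.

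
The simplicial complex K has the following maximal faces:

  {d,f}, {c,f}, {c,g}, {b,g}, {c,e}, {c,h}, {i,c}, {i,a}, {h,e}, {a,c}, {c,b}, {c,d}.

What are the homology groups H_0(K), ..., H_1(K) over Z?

H_0 = Z,  H_1 = Z^4.

K has 9 vertices, 12 edges.
rank ∂_0 = 0, rank ∂_1 = 8 ⇒ b_0 = 9 − 0 − 8 = 1; all invariant factors of ∂_1 are 1 so no torsion. So H_0 ≅ Z.
rank ∂_1 = 8, rank ∂_2 = 0 ⇒ b_1 = 12 − 8 − 0 = 4. So H_1 ≅ Z^4.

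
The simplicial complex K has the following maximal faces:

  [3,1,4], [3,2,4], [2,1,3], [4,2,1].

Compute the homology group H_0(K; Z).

H_0 ≅ Z.

K has 4 vertices, 6 edges, 4 triangles.
rank ∂_0 = 0, rank ∂_1 = 3 ⇒ b_0 = 4 − 0 − 3 = 1; all invariant factors of ∂_1 are 1 so no torsion. So H_0 = Z.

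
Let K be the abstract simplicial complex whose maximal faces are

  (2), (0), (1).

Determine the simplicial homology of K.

H_0 = Z^3.

Order the vertices as 0 < 1 < 2. Listing each simplex with vertices in this order, K has dimension 0 with simplices:

  0-simplices (3): [0], [1], [2]

so the chain groups are C_0 ≅ Z^3.

Computing H_k = (kernel of ∂_k) / (image of ∂_{k+1}):

  H_0: rank C_0 − rank ∂_1 = 3 − 0 = 3, and there is no ∂_1, so H_0 = Z^3.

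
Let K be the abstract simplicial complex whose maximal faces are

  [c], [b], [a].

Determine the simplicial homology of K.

H_0 = Z^3.

We work with the vertex ordering a < b < c. The simplices of K, each written with vertices in increasing order, are:

  0-simplices (3): a, b, c

so the chain groups are C_0 ≅ Z^3.

Reading off H_k = ker ∂_k / im ∂_{k+1}:

  H_0: rank C_0 − rank ∂_1 = 3 − 0 = 3, and there is no ∂_1, so H_0 = Z^3.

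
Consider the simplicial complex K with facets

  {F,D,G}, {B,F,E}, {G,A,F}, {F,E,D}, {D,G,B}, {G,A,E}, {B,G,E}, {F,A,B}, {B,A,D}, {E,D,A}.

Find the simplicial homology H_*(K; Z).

H_0 = Z,  H_1 = Z/2Z,  H_2 = 0.

Order the vertices as A < B < D < E < F < G. Listing each simplex with vertices in this order, K has dimension 2 with simplices:

  0-simplices (6): A, B, D, E, F, G
  1-simplices (15): AB, AD, AE, AF, AG, BD, BE, BF, BG, DE, DF, DG, EF, EG, FG
  2-simplices (10): ABD, ABF, ADE, AEG, AFG, BDG, BEF, BEG, DEF, DFG

giving chain groups C_0 ≅ Z^6, C_1 ≅ Z^15, C_2 ≅ Z^10.

∂_1: C_1 → C_0 is given by ∂[p,q] = [q] − [p]. For instance
  ∂AG = G − A.
This gives a 6×15 integer matrix of rank 5; reducing to Smith normal form yields diagonal entries (1,1,1,1,1).

∂_2: C_2 → C_1 acts by ∂[p,q,r] = [q,r] − [p,r] + [p,q]. For instance
  ∂DFG = FG − DG + DF,
  ∂AFG = FG − AG + AF.
The 15×10 boundary matrix has rank 10 and Smith normal form diag(1,1,1,1,1,1,1,1,1,2).

Computing H_k = (kernel of ∂_k) / (image of ∂_{k+1}):

  H_0: rank C_0 − rank ∂_1 = 6 − 5 = 1, and the invariant factors of ∂_1 are all 1, so H_0 = Z.
  H_1: rank ker ∂_1 − rank ∂_2 = (15 − 5) − 10 = 0, and ∂_2 has invariant factor 2 > 1, so H_1 = Z/2Z.
  H_2: rank ker ∂_2 − rank ∂_3 = (10 − 10) − 0 = 0, and there is no ∂_3, so H_2 = 0.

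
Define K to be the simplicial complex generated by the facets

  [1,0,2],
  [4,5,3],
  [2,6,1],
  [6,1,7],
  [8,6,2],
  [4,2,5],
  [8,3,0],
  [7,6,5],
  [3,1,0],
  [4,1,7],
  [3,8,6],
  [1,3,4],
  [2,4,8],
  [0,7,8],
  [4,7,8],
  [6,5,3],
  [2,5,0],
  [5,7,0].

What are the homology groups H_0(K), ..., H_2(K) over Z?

Fix the vertex order 0 < 1 < 2 < 3 < 4 < 5 < 6 < 7 < 8 and write every simplex with vertices in increasing order. Then dim K = 2 and the simplices of K are:

  0-simplices (9): [0], [1], [2], [3], [4], [5], [6], [7], [8]
  1-simplices (27): (27 of them)
  2-simplices (18): [0,1,2], [0,1,3], [0,2,5], [0,3,8], [0,5,7], [0,7,8], [1,2,6], [1,3,4], [1,4,7], [1,6,7], [2,4,5], [2,4,8], [2,6,8], [3,4,5], [3,5,6], [3,6,8], [4,7,8], [5,6,7]

giving chain groups C_0 ≅ Z^9, C_1 ≅ Z^27, C_2 ≅ Z^18.

Boundary ∂_1: C_1 → C_0 maps an edge to its endpoints' difference, ∂[p,q] = q − p.
The resulting 9×27 matrix has rank 8, and its Smith normal form has invariant factors (1,1,1,1,1,1,1,1).

Boundary ∂_2: C_2 → C_1 acts by ∂[p,q,r] = [q,r] − [p,r] + [p,q]. For instance
  ∂[2,6,8] = [6,8] − [2,8] + [2,6],
  ∂[0,5,7] = [5,7] − [0,7] + [0,5].
The 27×18 boundary matrix has rank 17 and Smith normal form diag(1,1,1,1,1,1,1,1,1,1,1,1,1,1,1,1,1).

Computing H_k = (kernel of ∂_k) / (image of ∂_{k+1}):

  H_0: rank C_0 − rank ∂_1 = 9 − 8 = 1, and the invariant factors of ∂_1 are all 1, so H_0 = Z.
  H_1: rank ker ∂_1 − rank ∂_2 = (27 − 8) − 17 = 2, and the invariant factors of ∂_2 are all 1, so H_1 = Z^2.
  H_2: rank ker ∂_2 − rank ∂_3 = (18 − 17) − 0 = 1, and there is no ∂_3, so H_2 = Z.

H_0 ≅ Z,  H_1 ≅ Z^2,  H_2 ≅ Z.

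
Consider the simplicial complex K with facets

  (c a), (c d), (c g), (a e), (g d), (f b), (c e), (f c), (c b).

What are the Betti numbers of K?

We work with the vertex ordering a < b < c < d < e < f < g. The simplices of K, each written with vertices in increasing order, are:

  0-simplices (7): a, b, c, d, e, f, g
  1-simplices (9): ac, ae, bc, bf, cd, ce, cf, cg, dg

giving chain groups C_0 ≅ Z^7, C_1 ≅ Z^9.

∂_1: C_1 → C_0 sends each edge [p,q] (with p < q) to q − p. For instance
  ∂cg = g − c.
The 7×9 boundary matrix has rank 6 and Smith normal form diag(1,1,1,1,1,1).

Now H_k = ker ∂_k / im ∂_{k+1}, so:

  H_0: rank C_0 − rank ∂_1 = 7 − 6 = 1, and the invariant factors of ∂_1 are all 1, so H_0 = Z.
  H_1: rank ker ∂_1 − rank ∂_2 = (9 − 6) − 0 = 3, and there is no ∂_2, so H_1 = Z^3.

Hence the Betti numbers are b_0 = 1, b_1 = 3.

b_0 = 1, b_1 = 3.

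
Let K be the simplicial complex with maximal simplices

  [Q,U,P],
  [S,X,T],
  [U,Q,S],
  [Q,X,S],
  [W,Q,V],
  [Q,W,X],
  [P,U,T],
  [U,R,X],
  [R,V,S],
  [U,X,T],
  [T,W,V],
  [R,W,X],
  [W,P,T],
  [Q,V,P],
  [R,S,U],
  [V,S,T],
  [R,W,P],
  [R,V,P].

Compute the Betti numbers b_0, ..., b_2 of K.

Fix the vertex order P < Q < R < S < T < U < V < W < X and write every simplex with vertices in increasing order. Then dim K = 2 and the simplices of K are:

  0-simplices (9): P, Q, R, S, T, U, V, W, X
  1-simplices (27): PQ, PR, PT, PU, PV, PW, QS, QU, QV, QW, QX, RS, RU, RV, RW, RX, ST, SU, SV, SX, TU, TV, TW, TX, UX, VW, WX
  2-simplices (18): PQU, PQV, PRV, PRW, PTU, PTW, QSU, QSX, QVW, QWX, RSU, RSV, RUX, RWX, STV, STX, TUX, TVW

Hence C_0 ≅ Z^9, C_1 ≅ Z^27, C_2 ≅ Z^18.

The boundary map ∂_1: C_1 → C_0 maps an edge to its endpoints' difference, ∂[p,q] = q − p. For instance
  ∂PU = U − P.
This gives a 9×27 integer matrix of rank 8; reducing to Smith normal form yields diagonal entries (1,1,1,1,1,1,1,1).

The boundary map ∂_2: C_2 → C_1 maps a triangle to the signed sum of its edges. For instance
  ∂PTW = TW − PW + PT,
  ∂RUX = UX − RX + RU.
The 27×18 boundary matrix has rank 18 and Smith normal form diag(1,1,1,1,1,1,1,1,1,1,1,1,1,1,1,1,1,2).

Reading off H_k = ker ∂_k / im ∂_{k+1}:

  H_0: rank C_0 − rank ∂_1 = 9 − 8 = 1, and the invariant factors of ∂_1 are all 1, so H_0 = Z.
  H_1: rank ker ∂_1 − rank ∂_2 = (27 − 8) − 18 = 1, and ∂_2 has invariant factor 2 > 1, so H_1 = Z ⊕ Z/2Z.
  H_2: rank ker ∂_2 − rank ∂_3 = (18 − 18) − 0 = 0, and there is no ∂_3, so H_2 = 0.

As a check, the Euler characteristic is 9 − 27 + 18 = 0, which agrees with 1 − 1 + 0 = 0.

Hence the Betti numbers are b_0 = 1, b_1 = 1, b_2 = 0.

b_0 = 1, b_1 = 1, b_2 = 0.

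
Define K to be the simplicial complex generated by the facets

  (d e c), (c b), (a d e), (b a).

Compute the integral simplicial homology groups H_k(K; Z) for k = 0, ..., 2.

H_0 = Z,  H_1 = Z,  H_2 = 0.

Take the total order a < b < c < d < e on the vertex set. Then K (dimension 2) consists of the simplices:

  0-simplices (5): a, b, c, d, e
  1-simplices (7): ab, ad, ae, bc, cd, ce, de
  2-simplices (2): ade, cde

giving chain groups C_0 ≅ Z^5, C_1 ≅ Z^7, C_2 ≅ Z^2.

The boundary map ∂_1: C_1 → C_0 is given by ∂[p,q] = [q] − [p]. For instance
  ∂ce = e − c.
The resulting 5×7 matrix has rank 4, and its Smith normal form has invariant factors (1,1,1,1).

∂_2: C_2 → C_1 sends each 2-simplex [p,q,r] to [q,r] − [p,r] + [p,q]. For instance
  ∂cde = de − ce + cd,
  ∂ade = de − ae + ad.
As a 7×2 matrix over Z this has rank 2, with invariant factors (1,1).

Now H_k = ker ∂_k / im ∂_{k+1}, so:

  H_0: rank C_0 − rank ∂_1 = 5 − 4 = 1, and the invariant factors of ∂_1 are all 1, so H_0 ≅ Z.
  H_1: rank ker ∂_1 − rank ∂_2 = (7 − 4) − 2 = 1, and the invariant factors of ∂_2 are all 1, so H_1 ≅ Z.
  H_2: rank ker ∂_2 − rank ∂_3 = (2 − 2) − 0 = 0, and there is no ∂_3, so H_2 ≅ 0.

As a check, the Euler characteristic is 5 − 7 + 2 = 0, which agrees with 1 − 1 + 0 = 0.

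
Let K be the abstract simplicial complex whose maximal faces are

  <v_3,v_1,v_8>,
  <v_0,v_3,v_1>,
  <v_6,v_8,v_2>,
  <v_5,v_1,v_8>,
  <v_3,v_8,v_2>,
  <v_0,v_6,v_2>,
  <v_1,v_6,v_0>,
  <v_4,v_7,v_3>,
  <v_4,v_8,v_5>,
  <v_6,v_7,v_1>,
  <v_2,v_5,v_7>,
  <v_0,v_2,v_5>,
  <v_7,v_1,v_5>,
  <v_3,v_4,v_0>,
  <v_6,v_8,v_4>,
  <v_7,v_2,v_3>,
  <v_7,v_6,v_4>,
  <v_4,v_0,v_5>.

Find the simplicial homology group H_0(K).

H_0 ≅ Z.

We work with the vertex ordering v_0 < v_1 < v_2 < v_3 < v_4 < v_5 < v_6 < v_7 < v_8. The simplices of K, each written with vertices in increasing order, are:

  0-simplices (9): [v_0], [v_1], [v_2], [v_3], [v_4], [v_5], [v_6], [v_7], [v_8]
  1-simplices (27): (27 of them)
  2-simplices (18): (18 of them)

giving chain groups C_0 ≅ Z^9, C_1 ≅ Z^27, C_2 ≅ Z^18.

∂_1: C_1 → C_0 sends each edge [p,q] (with p < q) to q − p.
This gives a 9×27 integer matrix of rank 8; reducing to Smith normal form yields diagonal entries (1,1,1,1,1,1,1,1).

∂_2: C_2 → C_1 acts by ∂[p,q,r] = [q,r] − [p,r] + [p,q]. For instance
  ∂[v_2,v_5,v_7] = [v_5,v_7] − [v_2,v_7] + [v_2,v_5],
  ∂[v_0,v_4,v_5] = [v_4,v_5] − [v_0,v_5] + [v_0,v_4].
As a 27×18 matrix over Z this has rank 17, with invariant factors (1,1,1,1,1,1,1,1,1,1,1,1,1,1,1,1,1).

From H_k ≅ ker(∂_k) / im(∂_{k+1}) we obtain:

  H_0: rank C_0 − rank ∂_1 = 9 − 8 = 1, and the invariant factors of ∂_1 are all 1, so H_0 = Z.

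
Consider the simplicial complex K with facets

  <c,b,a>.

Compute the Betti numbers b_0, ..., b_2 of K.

b_0 = 1, b_1 = 0, b_2 = 0.

Take the total order a < b < c on the vertex set. Then K (dimension 2) consists of the simplices:

  0-simplices (3): a, b, c
  1-simplices (3): ab, ac, bc
  2-simplices (1): abc

Hence C_0 ≅ Z^3, C_1 ≅ Z^3, C_2 ≅ Z^1.

The boundary map ∂_1: C_1 → C_0 is given by ∂[p,q] = [q] − [p]. For instance
  ∂ac = c − a.
This gives a 3×3 integer matrix of rank 2; reducing to Smith normal form yields diagonal entries (1,1).

Boundary ∂_2: C_2 → C_1 sends each 2-simplex [p,q,r] to [q,r] − [p,r] + [p,q]. For instance
  ∂abc = bc − ac + ab.
As a 3×1 matrix over Z this has rank 1, with invariant factors (1).

Now H_k = ker ∂_k / im ∂_{k+1}, so:

  H_0: rank C_0 − rank ∂_1 = 3 − 2 = 1, and the invariant factors of ∂_1 are all 1, so H_0 ≅ Z.
  H_1: rank ker ∂_1 − rank ∂_2 = (3 − 2) − 1 = 0, and the invariant factors of ∂_2 are all 1, so H_1 ≅ 0.
  H_2: rank ker ∂_2 − rank ∂_3 = (1 − 1) − 0 = 0, and there is no ∂_3, so H_2 ≅ 0.

Hence the Betti numbers are b_0 = 1, b_1 = 0, b_2 = 0.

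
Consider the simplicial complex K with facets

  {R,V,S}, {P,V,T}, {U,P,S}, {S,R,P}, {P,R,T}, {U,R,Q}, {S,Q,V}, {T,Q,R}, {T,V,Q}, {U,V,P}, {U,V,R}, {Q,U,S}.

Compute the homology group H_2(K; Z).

H_2 ≅ 0.

Take the total order P < Q < R < S < T < U < V on the vertex set. Then K (dimension 2) consists of the simplices:

  0-simplices (7): P, Q, R, S, T, U, V
  1-simplices (18): PR, PS, PT, PU, PV, QR, QS, QT, QU, QV, RS, RT, RU, RV, SU, SV, TV, UV
  2-simplices (12): PRS, PRT, PSU, PTV, PUV, QRT, QRU, QSU, QSV, QTV, RSV, RUV

Hence C_0 ≅ Z^7, C_1 ≅ Z^18, C_2 ≅ Z^12.

∂_1: C_1 → C_0 maps an edge to its endpoints' difference, ∂[p,q] = q − p. For instance
  ∂PV = V − P.
The resulting 7×18 matrix has rank 6, and its Smith normal form has invariant factors (1,1,1,1,1,1).

Boundary ∂_2: C_2 → C_1 acts by ∂[p,q,r] = [q,r] − [p,r] + [p,q]. For instance
  ∂QRU = RU − QU + QR,
  ∂PRT = RT − PT + PR.
The 18×12 boundary matrix has rank 12 and Smith normal form diag(1,1,1,1,1,1,1,1,1,1,1,2).

Reading off H_k = ker ∂_k / im ∂_{k+1}:

  H_2: rank ker ∂_2 − rank ∂_3 = (12 − 12) − 0 = 0, and there is no ∂_3, so H_2 = 0.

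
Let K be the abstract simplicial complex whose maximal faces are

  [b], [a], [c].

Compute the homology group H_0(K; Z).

H_0 ≅ Z^3.

Take the total order a < b < c on the vertex set. Then K (dimension 0) consists of the simplices:

  0-simplices (3): a, b, c

so the chain groups are C_0 ≅ Z^3.

Computing H_k = (kernel of ∂_k) / (image of ∂_{k+1}):

  H_0: rank C_0 − rank ∂_1 = 3 − 0 = 3, and there is no ∂_1, so H_0 = Z^3.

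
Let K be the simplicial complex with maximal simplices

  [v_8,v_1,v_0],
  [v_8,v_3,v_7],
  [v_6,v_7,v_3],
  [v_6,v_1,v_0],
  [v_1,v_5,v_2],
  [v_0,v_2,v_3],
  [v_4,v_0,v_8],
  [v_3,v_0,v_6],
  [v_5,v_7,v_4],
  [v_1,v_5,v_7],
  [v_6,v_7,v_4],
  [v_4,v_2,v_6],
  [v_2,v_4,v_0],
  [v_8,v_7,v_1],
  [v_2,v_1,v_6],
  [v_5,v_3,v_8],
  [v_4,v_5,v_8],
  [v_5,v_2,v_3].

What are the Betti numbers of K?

b_0 = 1, b_1 = 1, b_2 = 0.

We work with the vertex ordering v_0 < v_1 < v_2 < v_3 < v_4 < v_5 < v_6 < v_7 < v_8. The simplices of K, each written with vertices in increasing order, are:

  0-simplices (9): [v_0], [v_1], [v_2], [v_3], [v_4], [v_5], [v_6], [v_7], [v_8]
  1-simplices (27): (27 of them)
  2-simplices (18): (18 of them)

so the chain groups are C_0 ≅ Z^9, C_1 ≅ Z^27, C_2 ≅ Z^18.

∂_1: C_1 → C_0 is given by ∂[p,q] = [q] − [p]. For instance
  ∂[v_2,v_5] = [v_5] − [v_2].
The 9×27 boundary matrix has rank 8 and Smith normal form diag(1,1,1,1,1,1,1,1).

Boundary ∂_2: C_2 → C_1 maps a triangle to the signed sum of its edges. For instance
  ∂[v_4,v_5,v_7] = [v_5,v_7] − [v_4,v_7] + [v_4,v_5],
  ∂[v_3,v_6,v_7] = [v_6,v_7] − [v_3,v_7] + [v_3,v_6].
The 27×18 boundary matrix has rank 18 and Smith normal form diag(1,1,1,1,1,1,1,1,1,1,1,1,1,1,1,1,1,2).

Reading off H_k = ker ∂_k / im ∂_{k+1}:

  H_0: rank C_0 − rank ∂_1 = 9 − 8 = 1, and the invariant factors of ∂_1 are all 1, so H_0 = Z.
  H_1: rank ker ∂_1 − rank ∂_2 = (27 − 8) − 18 = 1, and ∂_2 has invariant factor 2 > 1, so H_1 = Z ⊕ Z/2.
  H_2: rank ker ∂_2 − rank ∂_3 = (18 − 18) − 0 = 0, and there is no ∂_3, so H_2 = 0.

Hence the Betti numbers are b_0 = 1, b_1 = 1, b_2 = 0.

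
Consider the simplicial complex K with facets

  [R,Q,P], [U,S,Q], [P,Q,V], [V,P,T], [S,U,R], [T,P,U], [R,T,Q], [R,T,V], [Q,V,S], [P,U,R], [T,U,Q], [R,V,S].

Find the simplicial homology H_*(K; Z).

H_0 ≅ Z,  H_1 ≅ Z/2,  H_2 = 0.

K has 7 vertices, 18 edges, 12 triangles.
rank ∂_0 = 0, rank ∂_1 = 6 ⇒ b_0 = 7 − 0 − 6 = 1; all invariant factors of ∂_1 are 1 so no torsion. So H_0 ≅ Z.
rank ∂_1 = 6, rank ∂_2 = 12 ⇒ b_1 = 18 − 6 − 12 = 0; ∂_2 has invariant factor(s) [2] giving torsion. So H_1 ≅ Z/2.
rank ∂_2 = 12, rank ∂_3 = 0 ⇒ b_2 = 12 − 12 − 0 = 0. So H_2 ≅ 0.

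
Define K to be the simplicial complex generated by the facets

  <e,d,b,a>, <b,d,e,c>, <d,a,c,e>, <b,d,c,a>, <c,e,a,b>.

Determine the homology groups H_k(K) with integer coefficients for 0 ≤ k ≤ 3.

We work with the vertex ordering a < b < c < d < e. The simplices of K, each written with vertices in increasing order, are:

  0-simplices (5): a, b, c, d, e
  1-simplices (10): ab, ac, ad, ae, bc, bd, be, cd, ce, de
  2-simplices (10): abc, abd, abe, acd, ace, ade, bcd, bce, bde, cde
  3-simplices (5): abcd, abce, abde, acde, bcde

giving chain groups C_0 ≅ Z^5, C_1 ≅ Z^10, C_2 ≅ Z^10, C_3 ≅ Z^5.

The boundary map ∂_1: C_1 → C_0 is given by ∂[p,q] = [q] − [p].
As a 5×10 matrix over Z this has rank 4, with invariant factors (1,1,1,1).

Boundary ∂_2: C_2 → C_1 acts by ∂[p,q,r] = [q,r] − [p,r] + [p,q]. For instance
  ∂ade = de − ae + ad,
  ∂bcd = cd − bd + bc.
As a 10×10 matrix over Z this has rank 6, with invariant factors (1,1,1,1,1,1).

∂_3: C_3 → C_2 sends each 3-simplex σ to the alternating sum Σ_i (−1)^i (σ with its i-th vertex removed). For instance
  ∂acde = cde − ade + ace − acd,
  ∂bcde = cde − bde + bce − bcd.
As a 10×5 matrix over Z this has rank 4, with invariant factors (1,1,1,1).

Reading off H_k = ker ∂_k / im ∂_{k+1}:

  H_0: rank C_0 − rank ∂_1 = 5 − 4 = 1, and the invariant factors of ∂_1 are all 1, so H_0 = Z.
  H_1: rank ker ∂_1 − rank ∂_2 = (10 − 4) − 6 = 0, and the invariant factors of ∂_2 are all 1, so H_1 = 0.
  H_2: rank ker ∂_2 − rank ∂_3 = (10 − 6) − 4 = 0, and the invariant factors of ∂_3 are all 1, so H_2 = 0.
  H_3: rank ker ∂_3 − rank ∂_4 = (5 − 4) − 0 = 1, and there is no ∂_4, so H_3 = Z.

H_0 = Z,  H_1 = 0,  H_2 = 0,  H_3 = Z.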